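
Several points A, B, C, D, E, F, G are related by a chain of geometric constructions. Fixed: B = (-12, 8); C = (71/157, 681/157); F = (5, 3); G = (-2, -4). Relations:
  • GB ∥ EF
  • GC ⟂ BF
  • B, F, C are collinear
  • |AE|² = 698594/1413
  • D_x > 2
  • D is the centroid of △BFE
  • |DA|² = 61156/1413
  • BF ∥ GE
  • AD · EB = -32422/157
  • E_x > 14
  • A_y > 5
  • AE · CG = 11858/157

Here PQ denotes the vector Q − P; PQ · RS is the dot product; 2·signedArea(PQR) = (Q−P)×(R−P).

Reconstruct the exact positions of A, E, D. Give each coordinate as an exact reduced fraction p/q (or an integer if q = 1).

1. E_x = 15  [GB ∥ EF ∩ BF ∥ GE]
2. E_y = -9  [GB ∥ EF ∩ BF ∥ GE]
   → E = (15, -9)
3. D_x = 8/3  [D is the centroid of △BFE]
4. D_y = 2/3  [D is the centroid of △BFE]
   → D = (8/3, 2/3)
5. A_x = -1028/471  [AD · EB = -32422/157 ∩ AE · CG = 11858/157]
6. A_y = 2408/471  [AD · EB = -32422/157 ∩ AE · CG = 11858/157]
   → A = (-1028/471, 2408/471)

A = (-1028/471, 2408/471)
D = (8/3, 2/3)
E = (15, -9)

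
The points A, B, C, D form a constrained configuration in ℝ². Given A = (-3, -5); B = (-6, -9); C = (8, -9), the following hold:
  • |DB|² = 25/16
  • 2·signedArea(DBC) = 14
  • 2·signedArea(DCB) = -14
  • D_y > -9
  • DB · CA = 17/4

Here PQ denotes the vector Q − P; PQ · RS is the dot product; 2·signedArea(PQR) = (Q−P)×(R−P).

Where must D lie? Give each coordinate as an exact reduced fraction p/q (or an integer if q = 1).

D = (-21/4, -8)

1. D_x = -21/4  [2·signedArea(DBC) = 14 ∩ DB · CA = 17/4]
2. D_y = -8  [2·signedArea(DBC) = 14 ∩ DB · CA = 17/4]
   → D = (-21/4, -8)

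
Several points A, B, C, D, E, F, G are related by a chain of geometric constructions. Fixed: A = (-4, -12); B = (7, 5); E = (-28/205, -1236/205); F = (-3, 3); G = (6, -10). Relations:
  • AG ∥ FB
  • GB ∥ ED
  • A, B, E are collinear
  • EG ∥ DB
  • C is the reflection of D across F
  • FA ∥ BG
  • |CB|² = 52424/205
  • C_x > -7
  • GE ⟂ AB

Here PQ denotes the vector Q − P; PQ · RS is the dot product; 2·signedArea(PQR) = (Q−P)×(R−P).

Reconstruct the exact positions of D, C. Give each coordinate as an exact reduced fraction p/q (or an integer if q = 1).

C = (-1407/205, -609/205)
D = (177/205, 1839/205)

1. D_x = 177/205  [EG ∥ DB ∩ GB ∥ ED]
2. D_y = 1839/205  [EG ∥ DB ∩ GB ∥ ED]
   → D = (177/205, 1839/205)
3. C_x = -1407/205  [C is the reflection of D across F]
4. C_y = -609/205  [C is the reflection of D across F]
   → C = (-1407/205, -609/205)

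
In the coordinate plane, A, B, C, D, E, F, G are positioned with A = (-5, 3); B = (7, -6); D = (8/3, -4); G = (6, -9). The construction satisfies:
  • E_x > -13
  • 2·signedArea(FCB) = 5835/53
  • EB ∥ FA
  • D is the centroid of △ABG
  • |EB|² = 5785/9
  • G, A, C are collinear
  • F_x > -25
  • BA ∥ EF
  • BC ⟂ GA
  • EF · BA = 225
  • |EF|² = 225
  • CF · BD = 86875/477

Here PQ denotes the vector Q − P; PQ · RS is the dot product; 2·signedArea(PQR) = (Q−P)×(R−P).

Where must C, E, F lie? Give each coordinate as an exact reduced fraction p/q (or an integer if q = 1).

C = (263/53, -417/53)
E = (-38/3, 10)
F = (-74/3, 19)

1. C_x = 263/53  [G, A, C are collinear ∩ BC ⟂ GA]
2. C_y = -417/53  [G, A, C are collinear ∩ BC ⟂ GA]
   → C = (263/53, -417/53)
3. F_x = -74/3  [CF · BD = 86875/477 ∩ 2·signedArea(FCB) = 5835/53]
4. F_y = 19  [CF · BD = 86875/477 ∩ 2·signedArea(FCB) = 5835/53]
   → F = (-74/3, 19)
5. E_x = -38/3  [EF · BA = 225 ∩ EB ∥ FA]
6. E_y = 10  [EF · BA = 225 ∩ EB ∥ FA]
   → E = (-38/3, 10)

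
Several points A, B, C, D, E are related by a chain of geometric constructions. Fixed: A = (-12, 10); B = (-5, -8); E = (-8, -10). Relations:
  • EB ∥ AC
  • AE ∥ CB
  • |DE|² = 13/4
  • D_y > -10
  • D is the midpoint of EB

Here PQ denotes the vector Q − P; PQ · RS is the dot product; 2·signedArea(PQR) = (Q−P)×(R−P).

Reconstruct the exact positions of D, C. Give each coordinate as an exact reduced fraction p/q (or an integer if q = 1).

C = (-9, 12)
D = (-13/2, -9)

1. D_x = -13/2  [D is the midpoint of EB]
2. D_y = -9  [D is the midpoint of EB]
   → D = (-13/2, -9)
3. C_x = -9  [AE ∥ CB ∩ EB ∥ AC]
4. C_y = 12  [AE ∥ CB ∩ EB ∥ AC]
   → C = (-9, 12)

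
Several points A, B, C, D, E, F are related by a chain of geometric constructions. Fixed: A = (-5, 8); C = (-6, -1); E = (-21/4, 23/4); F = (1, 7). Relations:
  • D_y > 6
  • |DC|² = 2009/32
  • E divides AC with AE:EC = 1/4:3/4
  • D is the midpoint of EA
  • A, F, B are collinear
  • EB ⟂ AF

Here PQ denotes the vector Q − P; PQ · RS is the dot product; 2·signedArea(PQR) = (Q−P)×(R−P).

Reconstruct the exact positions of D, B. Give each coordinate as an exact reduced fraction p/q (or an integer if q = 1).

B = (-361/74, 1181/148)
D = (-41/8, 55/8)

1. D_x = -41/8  [D is the midpoint of EA]
2. D_y = 55/8  [D is the midpoint of EA]
   → D = (-41/8, 55/8)
3. B_x = -361/74  [A, F, B are collinear ∩ EB ⟂ AF]
4. B_y = 1181/148  [A, F, B are collinear ∩ EB ⟂ AF]
   → B = (-361/74, 1181/148)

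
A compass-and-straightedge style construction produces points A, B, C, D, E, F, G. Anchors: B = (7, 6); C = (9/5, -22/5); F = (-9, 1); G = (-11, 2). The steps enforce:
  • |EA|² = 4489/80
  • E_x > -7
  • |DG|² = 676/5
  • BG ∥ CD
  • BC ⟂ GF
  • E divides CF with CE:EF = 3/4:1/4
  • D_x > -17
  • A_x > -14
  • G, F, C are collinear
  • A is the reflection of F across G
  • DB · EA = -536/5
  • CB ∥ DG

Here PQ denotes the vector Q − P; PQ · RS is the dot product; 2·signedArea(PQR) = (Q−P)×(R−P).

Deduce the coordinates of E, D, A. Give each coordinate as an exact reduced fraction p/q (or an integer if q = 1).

1. E_x = -63/10  [E divides CF with CE:EF = 3/4:1/4]
2. E_y = -7/20  [E divides CF with CE:EF = 3/4:1/4]
   → E = (-63/10, -7/20)
3. D_x = -81/5  [CB ∥ DG ∩ BG ∥ CD]
4. D_y = -42/5  [CB ∥ DG ∩ BG ∥ CD]
   → D = (-81/5, -42/5)
5. A_x = -13  [A is the reflection of F across G]
6. A_y = 3  [A is the reflection of F across G]
   → A = (-13, 3)

A = (-13, 3)
D = (-81/5, -42/5)
E = (-63/10, -7/20)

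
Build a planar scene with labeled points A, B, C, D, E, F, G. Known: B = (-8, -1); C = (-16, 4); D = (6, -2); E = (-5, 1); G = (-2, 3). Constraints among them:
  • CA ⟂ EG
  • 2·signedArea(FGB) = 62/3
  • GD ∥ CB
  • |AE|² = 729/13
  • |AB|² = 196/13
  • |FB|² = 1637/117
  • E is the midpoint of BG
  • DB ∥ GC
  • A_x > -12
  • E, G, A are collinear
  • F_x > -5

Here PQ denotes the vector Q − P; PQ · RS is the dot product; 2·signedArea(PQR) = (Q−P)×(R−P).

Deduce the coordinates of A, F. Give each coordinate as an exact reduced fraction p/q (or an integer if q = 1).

A = (-146/13, -41/13)
F = (-172/39, -80/39)

1. A_x = -146/13  [E, G, A are collinear ∩ CA ⟂ EG]
2. A_y = -41/13  [E, G, A are collinear ∩ CA ⟂ EG]
   → A = (-146/13, -41/13)
3. F_x = -172/39  [line 4·x + -6·y + 16/3 = 0 ∩ |FB|² = 1637/117]
4. F_y = -80/39  [line 4·x + -6·y + 16/3 = 0 ∩ |FB|² = 1637/117]
   → F = (-172/39, -80/39)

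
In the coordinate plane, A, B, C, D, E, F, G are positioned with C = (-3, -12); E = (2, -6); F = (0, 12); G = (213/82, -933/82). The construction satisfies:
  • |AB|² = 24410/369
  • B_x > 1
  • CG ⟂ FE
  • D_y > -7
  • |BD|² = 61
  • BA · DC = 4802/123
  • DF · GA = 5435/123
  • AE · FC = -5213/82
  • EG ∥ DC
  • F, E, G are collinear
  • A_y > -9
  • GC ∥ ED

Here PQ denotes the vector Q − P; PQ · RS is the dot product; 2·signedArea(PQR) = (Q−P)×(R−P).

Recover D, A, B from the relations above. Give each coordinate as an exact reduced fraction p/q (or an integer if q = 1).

A = (-377/246, -673/82)
B = (115/82, -51/82)
D = (-295/82, -543/82)

1. D_x = -295/82  [EG ∥ DC ∩ GC ∥ ED]
2. D_y = -543/82  [EG ∥ DC ∩ GC ∥ ED]
   → D = (-295/82, -543/82)
3. A_x = -377/246  [AE · FC = -5213/82 ∩ DF · GA = 5435/123]
4. A_y = -673/82  [AE · FC = -5213/82 ∩ DF · GA = 5435/123]
   → A = (-377/246, -673/82)
5. B_x = 115/82  [line -49/82·x + 441/82·y + 343/82 = 0 ∩ |AB|² = 24410/369]
6. B_y = -51/82  [line -49/82·x + 441/82·y + 343/82 = 0 ∩ |AB|² = 24410/369]
   → B = (115/82, -51/82)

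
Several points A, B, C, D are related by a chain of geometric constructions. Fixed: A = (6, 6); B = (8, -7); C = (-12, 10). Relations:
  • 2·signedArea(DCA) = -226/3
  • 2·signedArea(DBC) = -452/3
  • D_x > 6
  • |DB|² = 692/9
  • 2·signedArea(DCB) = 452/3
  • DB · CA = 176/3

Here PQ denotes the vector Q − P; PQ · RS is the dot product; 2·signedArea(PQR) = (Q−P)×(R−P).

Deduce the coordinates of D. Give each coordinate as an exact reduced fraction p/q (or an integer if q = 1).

D = (20/3, 5/3)

1. D_x = 20/3  [2·signedArea(DCB) = 452/3 ∩ 2·signedArea(DCA) = -226/3]
2. D_y = 5/3  [2·signedArea(DCB) = 452/3 ∩ 2·signedArea(DCA) = -226/3]
   → D = (20/3, 5/3)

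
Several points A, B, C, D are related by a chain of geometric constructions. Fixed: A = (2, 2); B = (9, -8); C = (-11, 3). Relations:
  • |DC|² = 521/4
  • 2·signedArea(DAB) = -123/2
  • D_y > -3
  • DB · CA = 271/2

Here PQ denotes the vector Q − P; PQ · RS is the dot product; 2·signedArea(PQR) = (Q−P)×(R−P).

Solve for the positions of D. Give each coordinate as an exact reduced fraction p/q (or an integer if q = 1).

1. D_x = -1  [2·signedArea(DAB) = -123/2 ∩ DB · CA = 271/2]
2. D_y = -5/2  [2·signedArea(DAB) = -123/2 ∩ DB · CA = 271/2]
   → D = (-1, -5/2)

D = (-1, -5/2)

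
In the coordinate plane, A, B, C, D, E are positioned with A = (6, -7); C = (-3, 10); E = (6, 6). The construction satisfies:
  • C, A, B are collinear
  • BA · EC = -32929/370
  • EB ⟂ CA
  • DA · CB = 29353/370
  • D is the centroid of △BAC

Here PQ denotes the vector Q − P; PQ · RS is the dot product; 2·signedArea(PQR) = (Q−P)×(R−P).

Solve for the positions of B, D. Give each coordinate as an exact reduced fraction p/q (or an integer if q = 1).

B = (231/370, 1167/370)
D = (447/370, 759/370)

1. B_x = 231/370  [C, A, B are collinear ∩ EB ⟂ CA]
2. B_y = 1167/370  [C, A, B are collinear ∩ EB ⟂ CA]
   → B = (231/370, 1167/370)
3. D_x = 447/370  [D is the centroid of △BAC]
4. D_y = 759/370  [D is the centroid of △BAC]
   → D = (447/370, 759/370)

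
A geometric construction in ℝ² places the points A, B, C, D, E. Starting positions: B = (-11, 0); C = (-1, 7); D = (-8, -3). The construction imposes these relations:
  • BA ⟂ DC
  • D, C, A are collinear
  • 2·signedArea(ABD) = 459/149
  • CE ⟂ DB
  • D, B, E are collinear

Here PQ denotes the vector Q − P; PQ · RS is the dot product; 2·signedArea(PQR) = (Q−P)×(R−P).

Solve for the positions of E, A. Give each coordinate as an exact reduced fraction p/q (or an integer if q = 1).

1. E_x = -19/2  [D, B, E are collinear ∩ CE ⟂ DB]
2. E_y = -3/2  [D, B, E are collinear ∩ CE ⟂ DB]
   → E = (-19/2, -3/2)
3. A_x = -1129/149  [D, C, A are collinear ∩ BA ⟂ DC]
4. A_y = -357/149  [D, C, A are collinear ∩ BA ⟂ DC]
   → A = (-1129/149, -357/149)

A = (-1129/149, -357/149)
E = (-19/2, -3/2)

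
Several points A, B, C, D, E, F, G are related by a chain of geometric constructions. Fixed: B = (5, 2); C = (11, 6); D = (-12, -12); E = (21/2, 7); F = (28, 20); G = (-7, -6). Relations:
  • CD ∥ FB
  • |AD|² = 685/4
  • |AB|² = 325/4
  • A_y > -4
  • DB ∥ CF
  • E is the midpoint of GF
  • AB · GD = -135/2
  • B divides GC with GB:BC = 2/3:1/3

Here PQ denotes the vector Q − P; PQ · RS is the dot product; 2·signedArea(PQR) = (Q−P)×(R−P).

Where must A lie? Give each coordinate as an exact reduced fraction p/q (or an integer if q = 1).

A = (-5/2, -3)

1. A_x = -5/2  [line 5·x + 6·y + 61/2 = 0 ∩ |AB|² = 325/4]
2. A_y = -3  [line 5·x + 6·y + 61/2 = 0 ∩ |AB|² = 325/4]
   → A = (-5/2, -3)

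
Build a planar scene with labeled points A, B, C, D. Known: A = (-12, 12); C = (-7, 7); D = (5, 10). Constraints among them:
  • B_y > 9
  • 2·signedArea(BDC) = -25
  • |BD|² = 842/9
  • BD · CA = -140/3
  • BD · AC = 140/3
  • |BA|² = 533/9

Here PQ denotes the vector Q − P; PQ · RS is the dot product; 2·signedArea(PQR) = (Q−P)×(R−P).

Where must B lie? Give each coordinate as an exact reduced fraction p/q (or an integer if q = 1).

B = (-14/3, 29/3)

1. B_x = -14/3  [BD · CA = -140/3 ∩ 2·signedArea(BDC) = -25]
2. B_y = 29/3  [BD · CA = -140/3 ∩ 2·signedArea(BDC) = -25]
   → B = (-14/3, 29/3)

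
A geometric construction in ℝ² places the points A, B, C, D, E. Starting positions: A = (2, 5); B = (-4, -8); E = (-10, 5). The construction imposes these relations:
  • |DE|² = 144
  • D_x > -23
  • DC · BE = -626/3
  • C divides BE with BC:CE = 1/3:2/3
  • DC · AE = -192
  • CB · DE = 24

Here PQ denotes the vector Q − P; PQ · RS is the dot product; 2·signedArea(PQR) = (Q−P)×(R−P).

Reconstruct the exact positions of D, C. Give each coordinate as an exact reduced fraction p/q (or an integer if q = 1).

C = (-6, -11/3)
D = (-22, 5)

1. C_x = -6  [C divides BE with BC:CE = 1/3:2/3]
2. C_y = -11/3  [C divides BE with BC:CE = 1/3:2/3]
   → C = (-6, -11/3)
3. D_x = -22  [DC · AE = -192 ∩ DC · BE = -626/3]
4. D_y = 5  [DC · AE = -192 ∩ DC · BE = -626/3]
   → D = (-22, 5)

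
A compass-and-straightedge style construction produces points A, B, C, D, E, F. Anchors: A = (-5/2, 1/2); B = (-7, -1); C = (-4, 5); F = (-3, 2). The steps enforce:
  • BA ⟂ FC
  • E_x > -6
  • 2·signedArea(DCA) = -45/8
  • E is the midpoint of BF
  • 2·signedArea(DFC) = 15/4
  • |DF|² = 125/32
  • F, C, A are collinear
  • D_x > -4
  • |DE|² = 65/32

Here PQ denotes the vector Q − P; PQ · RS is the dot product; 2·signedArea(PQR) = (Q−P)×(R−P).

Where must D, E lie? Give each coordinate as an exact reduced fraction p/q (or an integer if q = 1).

1. D_x = -29/8  [line -3·x + -1·y + -43/4 = 0 ∩ |DF|² = 125/32]
2. D_y = 1/8  [line -3·x + -1·y + -43/4 = 0 ∩ |DF|² = 125/32]
   → D = (-29/8, 1/8)
3. E_x = -5  [E is the midpoint of BF]
4. E_y = 1/2  [E is the midpoint of BF]
   → E = (-5, 1/2)

D = (-29/8, 1/8)
E = (-5, 1/2)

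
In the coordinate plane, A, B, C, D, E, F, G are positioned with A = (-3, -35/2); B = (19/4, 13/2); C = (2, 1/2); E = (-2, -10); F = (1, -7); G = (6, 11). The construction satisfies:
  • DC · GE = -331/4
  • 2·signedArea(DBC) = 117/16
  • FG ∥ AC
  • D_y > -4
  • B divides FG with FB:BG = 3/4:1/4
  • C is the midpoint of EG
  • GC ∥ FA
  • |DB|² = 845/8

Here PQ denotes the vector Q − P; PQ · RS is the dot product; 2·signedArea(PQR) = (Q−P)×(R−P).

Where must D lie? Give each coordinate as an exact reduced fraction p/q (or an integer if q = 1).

1. D_x = 3/2  [DC · GE = -331/4 ∩ 2·signedArea(DBC) = 117/16]
2. D_y = -13/4  [DC · GE = -331/4 ∩ 2·signedArea(DBC) = 117/16]
   → D = (3/2, -13/4)

D = (3/2, -13/4)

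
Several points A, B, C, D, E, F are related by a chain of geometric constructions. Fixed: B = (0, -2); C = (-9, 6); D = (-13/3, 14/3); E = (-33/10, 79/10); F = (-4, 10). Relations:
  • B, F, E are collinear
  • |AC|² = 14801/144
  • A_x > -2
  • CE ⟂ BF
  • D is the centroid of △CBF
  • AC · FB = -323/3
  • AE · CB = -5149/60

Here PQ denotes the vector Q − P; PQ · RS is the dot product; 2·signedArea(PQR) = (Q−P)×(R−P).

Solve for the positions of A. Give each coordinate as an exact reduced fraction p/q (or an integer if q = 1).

1. A_x = -13/12  [AE · CB = -5149/60 ∩ AC · FB = -323/3]
2. A_y = -1/3  [AE · CB = -5149/60 ∩ AC · FB = -323/3]
   → A = (-13/12, -1/3)

A = (-13/12, -1/3)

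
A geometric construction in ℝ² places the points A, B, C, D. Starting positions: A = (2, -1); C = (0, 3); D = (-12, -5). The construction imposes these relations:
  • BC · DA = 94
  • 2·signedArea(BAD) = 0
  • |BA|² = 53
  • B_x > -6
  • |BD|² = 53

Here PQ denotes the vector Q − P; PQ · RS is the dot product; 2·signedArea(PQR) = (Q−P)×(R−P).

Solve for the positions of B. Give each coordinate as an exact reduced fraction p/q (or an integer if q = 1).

1. B_x = -5  [2·signedArea(BAD) = 0 ∩ BC · DA = 94]
2. B_y = -3  [2·signedArea(BAD) = 0 ∩ BC · DA = 94]
   → B = (-5, -3)

B = (-5, -3)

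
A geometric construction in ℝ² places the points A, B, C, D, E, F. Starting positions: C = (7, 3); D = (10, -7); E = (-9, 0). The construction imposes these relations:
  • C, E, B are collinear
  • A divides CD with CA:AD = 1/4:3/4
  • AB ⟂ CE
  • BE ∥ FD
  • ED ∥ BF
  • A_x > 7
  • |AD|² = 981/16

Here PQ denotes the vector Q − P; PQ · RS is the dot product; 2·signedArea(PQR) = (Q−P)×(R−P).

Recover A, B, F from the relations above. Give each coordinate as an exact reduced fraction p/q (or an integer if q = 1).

A = (31/4, 1/2)
B = (1927/265, 1617/530)
F = (6962/265, -2093/530)

1. A_x = 31/4  [A divides CD with CA:AD = 1/4:3/4]
2. A_y = 1/2  [A divides CD with CA:AD = 1/4:3/4]
   → A = (31/4, 1/2)
3. B_x = 1927/265  [C, E, B are collinear ∩ AB ⟂ CE]
4. B_y = 1617/530  [C, E, B are collinear ∩ AB ⟂ CE]
   → B = (1927/265, 1617/530)
5. F_x = 6962/265  [BE ∥ FD ∩ ED ∥ BF]
6. F_y = -2093/530  [BE ∥ FD ∩ ED ∥ BF]
   → F = (6962/265, -2093/530)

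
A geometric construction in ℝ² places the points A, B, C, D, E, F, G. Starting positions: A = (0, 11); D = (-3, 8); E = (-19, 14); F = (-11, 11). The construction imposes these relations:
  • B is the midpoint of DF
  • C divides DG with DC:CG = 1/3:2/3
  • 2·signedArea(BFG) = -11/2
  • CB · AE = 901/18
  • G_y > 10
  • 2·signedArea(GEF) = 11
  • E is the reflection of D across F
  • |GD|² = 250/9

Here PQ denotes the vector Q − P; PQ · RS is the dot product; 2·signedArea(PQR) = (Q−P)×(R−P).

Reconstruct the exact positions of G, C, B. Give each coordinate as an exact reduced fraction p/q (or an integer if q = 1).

1. G_x = -22/3  [line 3·x + 8·y + -66 = 0 ∩ |GD|² = 250/9]
2. G_y = 11  [line 3·x + 8·y + -66 = 0 ∩ |GD|² = 250/9]
   → G = (-22/3, 11)
3. C_x = -40/9  [C divides DG with DC:CG = 1/3:2/3]
4. C_y = 9  [C divides DG with DC:CG = 1/3:2/3]
   → C = (-40/9, 9)
5. B_x = -7  [B is the midpoint of DF]
6. B_y = 19/2  [B is the midpoint of DF]
   → B = (-7, 19/2)

B = (-7, 19/2)
C = (-40/9, 9)
G = (-22/3, 11)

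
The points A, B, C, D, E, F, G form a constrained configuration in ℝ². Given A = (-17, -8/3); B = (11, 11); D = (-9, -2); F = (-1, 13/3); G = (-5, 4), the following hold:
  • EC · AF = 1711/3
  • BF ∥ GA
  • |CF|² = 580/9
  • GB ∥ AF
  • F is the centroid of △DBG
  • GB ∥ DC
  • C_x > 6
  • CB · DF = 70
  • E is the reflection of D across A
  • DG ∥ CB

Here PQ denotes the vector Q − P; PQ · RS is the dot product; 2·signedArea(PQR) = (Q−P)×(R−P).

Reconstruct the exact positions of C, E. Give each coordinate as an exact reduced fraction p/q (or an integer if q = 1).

1. C_x = 7  [DG ∥ CB ∩ GB ∥ DC]
2. C_y = 5  [DG ∥ CB ∩ GB ∥ DC]
   → C = (7, 5)
3. E_x = -25  [E is the reflection of D across A]
4. E_y = -10/3  [E is the reflection of D across A]
   → E = (-25, -10/3)

C = (7, 5)
E = (-25, -10/3)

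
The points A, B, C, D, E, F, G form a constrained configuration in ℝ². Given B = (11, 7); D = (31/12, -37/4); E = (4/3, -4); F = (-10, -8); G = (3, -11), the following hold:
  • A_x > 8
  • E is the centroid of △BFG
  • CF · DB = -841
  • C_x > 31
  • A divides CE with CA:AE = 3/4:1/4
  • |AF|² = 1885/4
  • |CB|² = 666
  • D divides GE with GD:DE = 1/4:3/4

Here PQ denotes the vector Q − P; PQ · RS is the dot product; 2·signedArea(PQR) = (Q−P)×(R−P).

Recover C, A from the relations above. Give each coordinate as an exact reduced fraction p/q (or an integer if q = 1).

A = (9, 5/2)
C = (32, 22)

1. C_x = 32  [line -101/12·x + -65/4·y + 3761/6 = 0 ∩ |CB|² = 666]
2. C_y = 22  [line -101/12·x + -65/4·y + 3761/6 = 0 ∩ |CB|² = 666]
   → C = (32, 22)
3. A_x = 9  [A divides CE with CA:AE = 3/4:1/4]
4. A_y = 5/2  [A divides CE with CA:AE = 3/4:1/4]
   → A = (9, 5/2)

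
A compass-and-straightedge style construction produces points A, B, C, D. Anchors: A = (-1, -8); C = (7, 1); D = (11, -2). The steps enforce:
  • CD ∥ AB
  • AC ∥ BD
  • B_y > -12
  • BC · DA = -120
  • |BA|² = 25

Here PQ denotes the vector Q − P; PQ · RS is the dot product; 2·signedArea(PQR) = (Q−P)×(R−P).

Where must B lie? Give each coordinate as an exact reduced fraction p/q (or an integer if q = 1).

1. B_x = 3  [AC ∥ BD ∩ CD ∥ AB]
2. B_y = -11  [AC ∥ BD ∩ CD ∥ AB]
   → B = (3, -11)

B = (3, -11)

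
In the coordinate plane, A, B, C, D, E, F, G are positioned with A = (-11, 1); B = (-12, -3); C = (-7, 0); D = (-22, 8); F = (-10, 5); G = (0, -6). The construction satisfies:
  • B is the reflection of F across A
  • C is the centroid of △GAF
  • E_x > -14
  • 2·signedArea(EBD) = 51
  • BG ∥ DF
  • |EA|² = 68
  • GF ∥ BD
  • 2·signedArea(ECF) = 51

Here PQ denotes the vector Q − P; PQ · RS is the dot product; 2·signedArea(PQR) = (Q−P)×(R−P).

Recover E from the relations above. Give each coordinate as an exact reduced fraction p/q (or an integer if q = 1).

1. E_x = -13  [2·signedArea(EBD) = 51 ∩ 2·signedArea(ECF) = 51]
2. E_y = -7  [2·signedArea(EBD) = 51 ∩ 2·signedArea(ECF) = 51]
   → E = (-13, -7)

E = (-13, -7)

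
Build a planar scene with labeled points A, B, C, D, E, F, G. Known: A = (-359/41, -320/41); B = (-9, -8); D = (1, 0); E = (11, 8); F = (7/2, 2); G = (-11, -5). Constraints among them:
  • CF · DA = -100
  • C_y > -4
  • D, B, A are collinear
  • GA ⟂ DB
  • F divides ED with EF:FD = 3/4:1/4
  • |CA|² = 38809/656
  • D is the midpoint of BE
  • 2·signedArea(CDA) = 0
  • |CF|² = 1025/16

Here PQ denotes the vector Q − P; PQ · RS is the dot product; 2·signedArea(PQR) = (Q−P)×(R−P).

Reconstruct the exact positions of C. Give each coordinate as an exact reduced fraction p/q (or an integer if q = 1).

1. C_x = -11/4  [2·signedArea(CDA) = 0 ∩ CF · DA = -100]
2. C_y = -3  [2·signedArea(CDA) = 0 ∩ CF · DA = -100]
   → C = (-11/4, -3)

C = (-11/4, -3)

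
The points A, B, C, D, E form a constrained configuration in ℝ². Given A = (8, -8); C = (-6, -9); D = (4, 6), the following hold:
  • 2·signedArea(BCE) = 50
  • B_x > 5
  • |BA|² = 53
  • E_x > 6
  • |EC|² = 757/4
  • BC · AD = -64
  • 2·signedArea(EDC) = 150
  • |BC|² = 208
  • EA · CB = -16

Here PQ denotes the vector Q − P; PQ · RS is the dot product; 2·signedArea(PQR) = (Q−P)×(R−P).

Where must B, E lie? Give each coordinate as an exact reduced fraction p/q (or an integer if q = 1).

1. B_x = 6  [line 4·x + -14·y + -38 = 0 ∩ |BC|² = 208]
2. B_y = -1  [line 4·x + -14·y + -38 = 0 ∩ |BC|² = 208]
   → B = (6, -1)
3. E_x = 7  [2·signedArea(BCE) = 50 ∩ 2·signedArea(EDC) = 150]
4. E_y = -9/2  [2·signedArea(BCE) = 50 ∩ 2·signedArea(EDC) = 150]
   → E = (7, -9/2)

B = (6, -1)
E = (7, -9/2)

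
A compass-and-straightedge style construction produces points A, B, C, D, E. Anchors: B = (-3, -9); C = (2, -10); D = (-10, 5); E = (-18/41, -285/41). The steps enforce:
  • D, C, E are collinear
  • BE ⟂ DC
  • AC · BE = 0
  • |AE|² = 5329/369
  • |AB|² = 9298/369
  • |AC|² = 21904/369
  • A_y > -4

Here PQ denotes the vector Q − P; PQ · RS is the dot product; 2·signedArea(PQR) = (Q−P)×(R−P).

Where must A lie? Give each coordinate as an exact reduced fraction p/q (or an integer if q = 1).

A = (-346/123, -490/123)

1. A_x = -346/123  [line -105/41·x + -84/41·y + -630/41 = 0 ∩ |AE|² = 5329/369]
2. A_y = -490/123  [line -105/41·x + -84/41·y + -630/41 = 0 ∩ |AE|² = 5329/369]
   → A = (-346/123, -490/123)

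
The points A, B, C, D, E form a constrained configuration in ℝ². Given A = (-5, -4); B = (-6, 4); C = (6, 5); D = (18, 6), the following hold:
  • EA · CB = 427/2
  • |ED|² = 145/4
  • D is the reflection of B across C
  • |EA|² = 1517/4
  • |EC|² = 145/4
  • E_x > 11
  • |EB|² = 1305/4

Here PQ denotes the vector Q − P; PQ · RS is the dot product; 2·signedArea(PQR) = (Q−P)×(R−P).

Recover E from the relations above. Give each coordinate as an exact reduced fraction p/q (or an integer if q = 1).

E = (12, 11/2)

1. E_x = 12  [line 12·x + 1·y + -299/2 = 0 ∩ |ED|² = 145/4]
2. E_y = 11/2  [line 12·x + 1·y + -299/2 = 0 ∩ |ED|² = 145/4]
   → E = (12, 11/2)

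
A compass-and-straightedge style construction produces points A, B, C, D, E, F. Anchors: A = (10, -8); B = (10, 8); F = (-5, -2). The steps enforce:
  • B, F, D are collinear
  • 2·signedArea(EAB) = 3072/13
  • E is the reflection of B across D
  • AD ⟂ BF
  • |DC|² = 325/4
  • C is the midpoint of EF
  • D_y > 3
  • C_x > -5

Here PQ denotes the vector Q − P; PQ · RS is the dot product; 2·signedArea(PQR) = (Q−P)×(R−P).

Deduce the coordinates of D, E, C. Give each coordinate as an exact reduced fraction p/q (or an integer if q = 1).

1. D_x = 34/13  [B, F, D are collinear ∩ AD ⟂ BF]
2. D_y = 40/13  [B, F, D are collinear ∩ AD ⟂ BF]
   → D = (34/13, 40/13)
3. E_x = -62/13  [E is the reflection of B across D]
4. E_y = -24/13  [E is the reflection of B across D]
   → E = (-62/13, -24/13)
5. C_x = -127/26  [C is the midpoint of EF]
6. C_y = -25/13  [C is the midpoint of EF]
   → C = (-127/26, -25/13)

C = (-127/26, -25/13)
D = (34/13, 40/13)
E = (-62/13, -24/13)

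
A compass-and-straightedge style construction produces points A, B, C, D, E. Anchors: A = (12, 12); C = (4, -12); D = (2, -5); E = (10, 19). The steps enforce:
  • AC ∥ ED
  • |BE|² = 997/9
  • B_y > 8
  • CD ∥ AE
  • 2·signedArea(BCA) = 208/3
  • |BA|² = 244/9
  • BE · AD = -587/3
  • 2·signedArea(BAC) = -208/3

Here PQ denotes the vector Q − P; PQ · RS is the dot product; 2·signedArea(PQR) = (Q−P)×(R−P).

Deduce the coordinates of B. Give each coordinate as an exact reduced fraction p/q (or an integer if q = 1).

1. B_x = 8  [2·signedArea(BAC) = -208/3 ∩ BE · AD = -587/3]
2. B_y = 26/3  [2·signedArea(BAC) = -208/3 ∩ BE · AD = -587/3]
   → B = (8, 26/3)

B = (8, 26/3)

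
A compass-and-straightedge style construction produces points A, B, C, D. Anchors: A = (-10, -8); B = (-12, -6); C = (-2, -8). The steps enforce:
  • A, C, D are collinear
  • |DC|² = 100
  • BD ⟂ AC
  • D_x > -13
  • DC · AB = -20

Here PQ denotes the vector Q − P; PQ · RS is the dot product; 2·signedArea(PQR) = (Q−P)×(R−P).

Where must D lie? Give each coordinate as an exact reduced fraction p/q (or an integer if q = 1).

1. D_x = -12  [A, C, D are collinear ∩ BD ⟂ AC]
2. D_y = -8  [A, C, D are collinear ∩ BD ⟂ AC]
   → D = (-12, -8)

D = (-12, -8)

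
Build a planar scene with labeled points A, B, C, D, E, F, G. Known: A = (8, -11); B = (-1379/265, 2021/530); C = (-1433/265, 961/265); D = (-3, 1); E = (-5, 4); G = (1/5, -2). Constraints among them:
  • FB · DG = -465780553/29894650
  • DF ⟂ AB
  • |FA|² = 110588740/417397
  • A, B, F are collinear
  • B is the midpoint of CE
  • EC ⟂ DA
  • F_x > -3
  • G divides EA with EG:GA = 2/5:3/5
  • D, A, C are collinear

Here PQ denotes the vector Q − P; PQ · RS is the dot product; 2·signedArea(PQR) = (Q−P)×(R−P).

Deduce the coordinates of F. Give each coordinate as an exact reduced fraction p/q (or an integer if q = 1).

F = (-1181532/417397, 480379/417397)

1. F_x = -1181532/417397  [A, B, F are collinear ∩ DF ⟂ AB]
2. F_y = 480379/417397  [A, B, F are collinear ∩ DF ⟂ AB]
   → F = (-1181532/417397, 480379/417397)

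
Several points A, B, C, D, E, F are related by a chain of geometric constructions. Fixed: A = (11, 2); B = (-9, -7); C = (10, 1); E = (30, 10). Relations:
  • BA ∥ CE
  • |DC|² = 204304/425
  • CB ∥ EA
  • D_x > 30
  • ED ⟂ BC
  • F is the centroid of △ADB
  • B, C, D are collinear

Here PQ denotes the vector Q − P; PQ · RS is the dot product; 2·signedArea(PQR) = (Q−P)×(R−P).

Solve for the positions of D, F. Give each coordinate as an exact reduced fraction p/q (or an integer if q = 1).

D = (12838/425, 4041/425)
F = (13688/1275, 1916/1275)

1. D_x = 12838/425  [B, C, D are collinear ∩ ED ⟂ BC]
2. D_y = 4041/425  [B, C, D are collinear ∩ ED ⟂ BC]
   → D = (12838/425, 4041/425)
3. F_x = 13688/1275  [F is the centroid of △ADB]
4. F_y = 1916/1275  [F is the centroid of △ADB]
   → F = (13688/1275, 1916/1275)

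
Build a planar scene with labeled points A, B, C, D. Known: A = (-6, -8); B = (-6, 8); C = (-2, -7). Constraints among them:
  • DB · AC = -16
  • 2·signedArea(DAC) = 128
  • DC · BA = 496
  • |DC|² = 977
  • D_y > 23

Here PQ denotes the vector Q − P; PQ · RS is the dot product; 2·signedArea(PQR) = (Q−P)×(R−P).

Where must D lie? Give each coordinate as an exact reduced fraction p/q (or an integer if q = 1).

1. D_x = -6  [DB · AC = -16 ∩ DC · BA = 496]
2. D_y = 24  [DB · AC = -16 ∩ DC · BA = 496]
   → D = (-6, 24)

D = (-6, 24)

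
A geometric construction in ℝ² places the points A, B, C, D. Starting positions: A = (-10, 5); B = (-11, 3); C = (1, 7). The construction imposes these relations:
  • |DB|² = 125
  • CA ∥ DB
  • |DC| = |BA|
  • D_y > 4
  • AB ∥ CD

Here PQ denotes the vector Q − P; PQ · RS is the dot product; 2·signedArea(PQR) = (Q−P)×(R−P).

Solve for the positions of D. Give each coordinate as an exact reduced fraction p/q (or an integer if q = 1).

1. D_x = 0  [CA ∥ DB ∩ AB ∥ CD]
2. D_y = 5  [CA ∥ DB ∩ AB ∥ CD]
   → D = (0, 5)

D = (0, 5)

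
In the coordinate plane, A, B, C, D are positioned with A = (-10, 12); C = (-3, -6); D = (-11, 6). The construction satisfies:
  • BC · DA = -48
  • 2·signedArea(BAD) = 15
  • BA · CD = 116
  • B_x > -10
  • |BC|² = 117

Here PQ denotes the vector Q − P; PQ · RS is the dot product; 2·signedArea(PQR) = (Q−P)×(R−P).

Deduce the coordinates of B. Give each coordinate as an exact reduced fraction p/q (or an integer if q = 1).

B = (-9, 3)

1. B_x = -9  [BA · CD = 116 ∩ 2·signedArea(BAD) = 15]
2. B_y = 3  [BA · CD = 116 ∩ 2·signedArea(BAD) = 15]
   → B = (-9, 3)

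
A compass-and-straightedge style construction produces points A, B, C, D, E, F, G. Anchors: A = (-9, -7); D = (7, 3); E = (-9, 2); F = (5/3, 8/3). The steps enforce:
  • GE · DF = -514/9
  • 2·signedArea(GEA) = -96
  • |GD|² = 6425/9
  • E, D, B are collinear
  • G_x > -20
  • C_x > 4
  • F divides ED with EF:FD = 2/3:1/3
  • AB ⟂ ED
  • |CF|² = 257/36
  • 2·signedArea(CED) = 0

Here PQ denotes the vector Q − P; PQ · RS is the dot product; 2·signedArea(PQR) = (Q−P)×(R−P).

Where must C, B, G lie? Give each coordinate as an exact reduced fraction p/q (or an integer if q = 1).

B = (-2457/257, 505/257)
C = (13/3, 17/6)
G = (-59/3, 4/3)

1. C_x = 13/3  [line -1·x + 16·y + -41 = 0 ∩ |CF|² = 257/36]
2. C_y = 17/6  [line -1·x + 16·y + -41 = 0 ∩ |CF|² = 257/36]
   → C = (13/3, 17/6)
3. B_x = -2457/257  [E, D, B are collinear ∩ AB ⟂ ED]
4. B_y = 505/257  [E, D, B are collinear ∩ AB ⟂ ED]
   → B = (-2457/257, 505/257)
5. G_x = -59/3  [2·signedArea(GEA) = -96 ∩ GE · DF = -514/9]
6. G_y = 4/3  [2·signedArea(GEA) = -96 ∩ GE · DF = -514/9]
   → G = (-59/3, 4/3)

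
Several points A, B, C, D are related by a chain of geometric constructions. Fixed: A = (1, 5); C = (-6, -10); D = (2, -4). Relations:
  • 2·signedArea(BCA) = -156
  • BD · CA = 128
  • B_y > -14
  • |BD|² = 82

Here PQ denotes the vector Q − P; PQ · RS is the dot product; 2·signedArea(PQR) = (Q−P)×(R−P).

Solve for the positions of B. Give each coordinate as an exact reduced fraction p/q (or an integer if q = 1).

B = (3, -13)

1. B_x = 3  [2·signedArea(BCA) = -156 ∩ BD · CA = 128]
2. B_y = -13  [2·signedArea(BCA) = -156 ∩ BD · CA = 128]
   → B = (3, -13)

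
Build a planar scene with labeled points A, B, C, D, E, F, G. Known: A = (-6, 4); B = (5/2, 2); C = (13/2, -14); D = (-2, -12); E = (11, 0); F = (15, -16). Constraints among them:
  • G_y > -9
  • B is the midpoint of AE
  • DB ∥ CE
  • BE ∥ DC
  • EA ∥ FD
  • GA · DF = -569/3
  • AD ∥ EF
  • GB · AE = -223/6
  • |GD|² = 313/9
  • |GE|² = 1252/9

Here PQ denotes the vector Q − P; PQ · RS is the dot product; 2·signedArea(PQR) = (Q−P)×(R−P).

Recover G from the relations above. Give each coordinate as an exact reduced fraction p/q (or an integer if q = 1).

1. G_x = 7/3  [line -17·x + 4·y + 215/3 = 0 ∩ |GD|² = 313/9]
2. G_y = -8  [line -17·x + 4·y + 215/3 = 0 ∩ |GD|² = 313/9]
   → G = (7/3, -8)

G = (7/3, -8)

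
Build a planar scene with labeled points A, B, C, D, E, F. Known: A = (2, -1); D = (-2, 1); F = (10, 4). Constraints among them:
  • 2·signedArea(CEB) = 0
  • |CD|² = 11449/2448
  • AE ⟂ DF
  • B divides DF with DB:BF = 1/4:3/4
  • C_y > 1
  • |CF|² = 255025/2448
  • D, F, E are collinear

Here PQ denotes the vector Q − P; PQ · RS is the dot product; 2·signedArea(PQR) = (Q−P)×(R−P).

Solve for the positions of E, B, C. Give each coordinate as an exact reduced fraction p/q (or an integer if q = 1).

B = (1, 7/4)
C = (5/51, 311/204)
E = (22/17, 31/17)

1. E_x = 22/17  [D, F, E are collinear ∩ AE ⟂ DF]
2. E_y = 31/17  [D, F, E are collinear ∩ AE ⟂ DF]
   → E = (22/17, 31/17)
3. B_x = 1  [B divides DF with DB:BF = 1/4:3/4]
4. B_y = 7/4  [B divides DF with DB:BF = 1/4:3/4]
   → B = (1, 7/4)
5. C_x = 5/51  [line 5/68·x + -5/17·y + 15/34 = 0 ∩ |CD|² = 11449/2448]
6. C_y = 311/204  [line 5/68·x + -5/17·y + 15/34 = 0 ∩ |CD|² = 11449/2448]
   → C = (5/51, 311/204)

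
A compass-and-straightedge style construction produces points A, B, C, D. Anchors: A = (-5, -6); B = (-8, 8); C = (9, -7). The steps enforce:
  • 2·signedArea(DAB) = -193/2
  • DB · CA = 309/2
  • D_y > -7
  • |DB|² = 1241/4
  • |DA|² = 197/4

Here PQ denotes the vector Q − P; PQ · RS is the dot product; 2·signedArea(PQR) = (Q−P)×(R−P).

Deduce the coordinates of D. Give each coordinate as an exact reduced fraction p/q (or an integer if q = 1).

D = (2, -13/2)

1. D_x = 2  [DB · CA = 309/2 ∩ 2·signedArea(DAB) = -193/2]
2. D_y = -13/2  [DB · CA = 309/2 ∩ 2·signedArea(DAB) = -193/2]
   → D = (2, -13/2)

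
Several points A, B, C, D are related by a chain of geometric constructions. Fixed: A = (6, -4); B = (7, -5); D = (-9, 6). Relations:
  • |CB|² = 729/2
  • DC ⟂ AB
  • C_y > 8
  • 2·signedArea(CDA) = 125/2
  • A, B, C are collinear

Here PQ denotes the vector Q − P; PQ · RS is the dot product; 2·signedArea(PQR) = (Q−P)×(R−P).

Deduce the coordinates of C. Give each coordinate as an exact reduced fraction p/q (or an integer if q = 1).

C = (-13/2, 17/2)

1. C_x = -13/2  [A, B, C are collinear ∩ DC ⟂ AB]
2. C_y = 17/2  [A, B, C are collinear ∩ DC ⟂ AB]
   → C = (-13/2, 17/2)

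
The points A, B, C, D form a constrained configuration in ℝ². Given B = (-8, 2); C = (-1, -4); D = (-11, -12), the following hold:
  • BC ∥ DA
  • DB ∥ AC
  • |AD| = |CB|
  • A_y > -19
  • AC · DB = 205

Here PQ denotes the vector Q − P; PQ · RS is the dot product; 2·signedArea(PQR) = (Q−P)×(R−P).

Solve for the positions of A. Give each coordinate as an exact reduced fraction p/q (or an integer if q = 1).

1. A_x = -4  [DB ∥ AC ∩ BC ∥ DA]
2. A_y = -18  [DB ∥ AC ∩ BC ∥ DA]
   → A = (-4, -18)

A = (-4, -18)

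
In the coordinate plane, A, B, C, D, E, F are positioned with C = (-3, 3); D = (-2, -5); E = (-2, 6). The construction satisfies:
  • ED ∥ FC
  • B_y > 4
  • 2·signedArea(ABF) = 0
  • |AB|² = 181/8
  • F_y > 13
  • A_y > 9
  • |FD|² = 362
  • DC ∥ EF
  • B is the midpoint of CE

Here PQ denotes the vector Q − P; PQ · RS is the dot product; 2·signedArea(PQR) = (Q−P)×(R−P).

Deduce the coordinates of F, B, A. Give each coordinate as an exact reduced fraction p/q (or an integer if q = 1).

A = (-11/4, 37/4)
B = (-5/2, 9/2)
F = (-3, 14)

1. F_x = -3  [ED ∥ FC ∩ DC ∥ EF]
2. F_y = 14  [ED ∥ FC ∩ DC ∥ EF]
   → F = (-3, 14)
3. B_x = -5/2  [B is the midpoint of CE]
4. B_y = 9/2  [B is the midpoint of CE]
   → B = (-5/2, 9/2)
5. A_x = -11/4  [line -19/2·x + -1/2·y + -43/2 = 0 ∩ |AB|² = 181/8]
6. A_y = 37/4  [line -19/2·x + -1/2·y + -43/2 = 0 ∩ |AB|² = 181/8]
   → A = (-11/4, 37/4)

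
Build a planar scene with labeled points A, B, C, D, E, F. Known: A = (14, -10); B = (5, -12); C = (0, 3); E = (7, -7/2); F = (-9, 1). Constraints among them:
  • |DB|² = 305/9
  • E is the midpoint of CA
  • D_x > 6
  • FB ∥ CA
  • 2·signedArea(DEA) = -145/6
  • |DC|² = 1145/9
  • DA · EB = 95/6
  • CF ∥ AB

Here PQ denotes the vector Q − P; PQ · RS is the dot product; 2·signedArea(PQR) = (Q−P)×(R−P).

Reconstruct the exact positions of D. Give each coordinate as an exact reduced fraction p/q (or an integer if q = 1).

D = (19/3, -19/3)

1. D_x = 19/3  [DA · EB = 95/6 ∩ 2·signedArea(DEA) = -145/6]
2. D_y = -19/3  [DA · EB = 95/6 ∩ 2·signedArea(DEA) = -145/6]
   → D = (19/3, -19/3)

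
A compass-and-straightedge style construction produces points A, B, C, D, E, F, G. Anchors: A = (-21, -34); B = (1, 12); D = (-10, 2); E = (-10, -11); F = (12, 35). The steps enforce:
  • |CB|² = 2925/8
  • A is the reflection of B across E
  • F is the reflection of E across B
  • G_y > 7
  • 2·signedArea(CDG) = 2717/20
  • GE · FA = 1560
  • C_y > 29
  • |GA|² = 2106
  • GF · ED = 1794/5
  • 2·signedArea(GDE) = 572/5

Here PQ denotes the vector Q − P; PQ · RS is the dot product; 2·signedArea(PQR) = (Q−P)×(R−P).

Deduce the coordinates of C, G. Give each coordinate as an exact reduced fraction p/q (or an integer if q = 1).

C = (37/4, 117/4)
G = (-6/5, 37/5)

1. G_x = -6/5  [GE · FA = 1560 ∩ GF · ED = 1794/5]
2. G_y = 37/5  [GE · FA = 1560 ∩ GF · ED = 1794/5]
   → G = (-6/5, 37/5)
3. C_x = 37/4  [line -27/5·x + 44/5·y + -4149/20 = 0 ∩ |CB|² = 2925/8]
4. C_y = 117/4  [line -27/5·x + 44/5·y + -4149/20 = 0 ∩ |CB|² = 2925/8]
   → C = (37/4, 117/4)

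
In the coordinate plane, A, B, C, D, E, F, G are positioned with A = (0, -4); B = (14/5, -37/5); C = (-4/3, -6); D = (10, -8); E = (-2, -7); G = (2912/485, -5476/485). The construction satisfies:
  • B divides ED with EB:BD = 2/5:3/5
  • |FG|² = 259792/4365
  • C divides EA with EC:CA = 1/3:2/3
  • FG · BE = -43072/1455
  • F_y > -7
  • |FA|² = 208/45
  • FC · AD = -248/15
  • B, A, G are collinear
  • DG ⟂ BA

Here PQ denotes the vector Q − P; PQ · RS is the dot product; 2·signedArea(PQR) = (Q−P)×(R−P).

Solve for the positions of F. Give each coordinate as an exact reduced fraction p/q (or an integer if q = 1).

F = (4/15, -92/15)

1. F_x = 4/15  [FG · BE = -43072/1455 ∩ FC · AD = -248/15]
2. F_y = -92/15  [FG · BE = -43072/1455 ∩ FC · AD = -248/15]
   → F = (4/15, -92/15)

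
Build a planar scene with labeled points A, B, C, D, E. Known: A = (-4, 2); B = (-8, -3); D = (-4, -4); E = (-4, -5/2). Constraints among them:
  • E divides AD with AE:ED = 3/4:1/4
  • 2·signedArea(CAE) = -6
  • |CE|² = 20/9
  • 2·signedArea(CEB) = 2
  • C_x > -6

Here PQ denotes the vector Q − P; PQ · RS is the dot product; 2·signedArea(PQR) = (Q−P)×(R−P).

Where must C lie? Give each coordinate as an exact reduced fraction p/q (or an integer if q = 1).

C = (-16/3, -19/6)

1. C_x = -16/3  [2·signedArea(CAE) = -6 ∩ 2·signedArea(CEB) = 2]
2. C_y = -19/6  [2·signedArea(CAE) = -6 ∩ 2·signedArea(CEB) = 2]
   → C = (-16/3, -19/6)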